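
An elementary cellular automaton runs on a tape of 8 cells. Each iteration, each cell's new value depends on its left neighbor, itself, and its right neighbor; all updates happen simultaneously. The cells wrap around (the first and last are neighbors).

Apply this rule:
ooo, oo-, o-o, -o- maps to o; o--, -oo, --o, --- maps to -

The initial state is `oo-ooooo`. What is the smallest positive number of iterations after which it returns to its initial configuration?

ooo-oooo
oooo-ooo
ooooo-oo
oooooo-o
ooooooo-
-ooooooo
o-oooooo
oo-ooooo

8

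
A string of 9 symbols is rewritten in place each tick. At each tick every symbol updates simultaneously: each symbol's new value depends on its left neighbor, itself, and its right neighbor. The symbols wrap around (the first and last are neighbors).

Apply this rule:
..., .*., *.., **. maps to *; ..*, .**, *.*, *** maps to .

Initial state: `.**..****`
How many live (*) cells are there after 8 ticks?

..**....*
*..****.*
**....*..
.****.**.
....*..**
***.**..*
..*..**..
*.**..***
count of *: 6

6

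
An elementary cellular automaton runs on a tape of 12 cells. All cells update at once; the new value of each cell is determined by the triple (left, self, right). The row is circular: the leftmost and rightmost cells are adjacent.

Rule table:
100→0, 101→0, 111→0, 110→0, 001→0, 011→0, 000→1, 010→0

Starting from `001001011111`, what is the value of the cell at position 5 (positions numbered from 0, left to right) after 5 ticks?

tick 1: 000000000000
tick 2: 111111111111
tick 3: 000000000000  (repeats tick 1; period 2)
tick 5: 000000000000
position 5 holds 0

0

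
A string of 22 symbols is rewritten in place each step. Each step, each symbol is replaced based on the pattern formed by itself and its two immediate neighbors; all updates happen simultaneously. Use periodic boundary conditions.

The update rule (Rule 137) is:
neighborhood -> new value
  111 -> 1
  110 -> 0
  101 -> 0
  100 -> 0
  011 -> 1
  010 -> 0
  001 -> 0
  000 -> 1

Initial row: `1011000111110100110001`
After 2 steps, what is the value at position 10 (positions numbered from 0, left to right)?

0010010111100000100101
0000000111001110000000
position 10 holds 0

0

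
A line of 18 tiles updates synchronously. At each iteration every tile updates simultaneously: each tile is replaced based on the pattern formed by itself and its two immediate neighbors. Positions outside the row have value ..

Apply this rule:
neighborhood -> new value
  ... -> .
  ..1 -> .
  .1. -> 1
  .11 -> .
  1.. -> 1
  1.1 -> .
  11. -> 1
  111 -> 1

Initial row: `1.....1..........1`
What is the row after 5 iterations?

....11....11.....1

11....11.........1
.11....11........1
..11....11.......1
...11....11......1
....11....11.....1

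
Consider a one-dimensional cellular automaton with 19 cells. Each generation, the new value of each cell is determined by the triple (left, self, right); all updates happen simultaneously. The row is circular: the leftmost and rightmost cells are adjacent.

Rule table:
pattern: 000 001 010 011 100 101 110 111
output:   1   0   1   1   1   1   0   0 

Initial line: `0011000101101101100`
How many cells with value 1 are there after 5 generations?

8

1010110111011011011
0111101100110110110
0100011010101101101
1111010111111011011
0000111100000110110
count of 1: 8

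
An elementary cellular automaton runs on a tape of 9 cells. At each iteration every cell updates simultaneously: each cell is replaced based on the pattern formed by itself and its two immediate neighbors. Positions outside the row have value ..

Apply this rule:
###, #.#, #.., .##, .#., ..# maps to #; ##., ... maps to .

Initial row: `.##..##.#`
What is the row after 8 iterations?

iteration 1: ##.###.##
iteration 2: #.###.##.
iteration 3: ####.##.#
iteration 4: ###.##.##
iteration 5: ##.##.##.
iteration 6: #.##.##.#
iteration 7: ###.##.##  (repeats iteration 4; period 3)
iteration 8: ##.##.##.

##.##.##.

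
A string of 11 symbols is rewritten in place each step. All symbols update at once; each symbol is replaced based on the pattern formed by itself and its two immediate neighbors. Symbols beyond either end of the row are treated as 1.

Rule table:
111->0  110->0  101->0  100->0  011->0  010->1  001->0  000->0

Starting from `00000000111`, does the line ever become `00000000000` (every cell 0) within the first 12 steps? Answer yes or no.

yes

00000000000
all cells are 0 at step 1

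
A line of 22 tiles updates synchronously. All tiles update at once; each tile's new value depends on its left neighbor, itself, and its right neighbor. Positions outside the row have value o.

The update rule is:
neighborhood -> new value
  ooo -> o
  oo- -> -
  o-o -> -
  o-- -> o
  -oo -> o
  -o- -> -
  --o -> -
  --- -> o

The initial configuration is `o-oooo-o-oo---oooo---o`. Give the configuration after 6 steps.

--ooo--ooo-oooo-o-o--o

step 1: --ooo----o-oo-ooo-oo-o
step 2: o-oo-ooo---o--oo--o--o
step 3: --o--oo-oo--o-o-o--o-o
step 4: o--o-o--o-o------o---o
step 5: -o----o----ooooo--oo-o
step 6: --ooo--ooo-oooo-o-o--o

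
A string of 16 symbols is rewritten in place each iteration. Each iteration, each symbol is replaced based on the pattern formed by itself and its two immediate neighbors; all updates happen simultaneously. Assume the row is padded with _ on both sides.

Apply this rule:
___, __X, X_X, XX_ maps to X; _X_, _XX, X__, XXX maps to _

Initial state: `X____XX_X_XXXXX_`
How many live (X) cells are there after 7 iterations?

7

__XXX_XX_X____X_
XX__XX_XX__XXX__
_X_X_XX_X_X__X_X
X_X_X_XX_X__X_X_
_X_X_X_XX__X_X__
X_X_X_X_X_X_X__X
_X_X_X_X_X_X__X_
count of X: 7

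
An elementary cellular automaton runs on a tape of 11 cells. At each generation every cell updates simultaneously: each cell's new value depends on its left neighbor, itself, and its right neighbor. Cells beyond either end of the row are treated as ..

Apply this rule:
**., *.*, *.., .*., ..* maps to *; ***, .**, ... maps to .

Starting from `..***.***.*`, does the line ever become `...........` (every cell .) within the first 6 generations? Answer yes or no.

no

generation 1: .*..**..***
generation 2: ****.***..*
generation 3: ...**..****
generation 4: ..*.***...*
generation 5: .***..**.**
generation 6: *..***.**.*
generation 6 is *..***.**.*, still not uniform .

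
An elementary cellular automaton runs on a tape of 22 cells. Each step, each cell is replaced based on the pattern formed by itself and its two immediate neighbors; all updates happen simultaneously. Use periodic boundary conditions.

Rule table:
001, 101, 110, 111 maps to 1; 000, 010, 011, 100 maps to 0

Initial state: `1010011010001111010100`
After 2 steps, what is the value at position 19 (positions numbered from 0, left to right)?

0

step 1: 0100101100010111101001
step 2: 1001010100101011110010
position 19 holds 0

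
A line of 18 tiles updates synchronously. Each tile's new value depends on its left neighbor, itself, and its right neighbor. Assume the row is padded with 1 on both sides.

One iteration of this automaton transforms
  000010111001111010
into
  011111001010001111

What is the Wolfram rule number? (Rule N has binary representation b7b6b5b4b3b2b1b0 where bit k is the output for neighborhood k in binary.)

103

position 7: 111 → 0  (bit 7 = 0)
position 8: 110 → 1  (bit 6 = 1)
position 5: 101 → 1  (bit 5 = 1)
position 0: 100 → 0  (bit 4 = 0)
position 6: 011 → 0  (bit 3 = 0)
position 4: 010 → 1  (bit 2 = 1)
position 3: 001 → 1  (bit 1 = 1)
position 1: 000 → 1  (bit 0 = 1)
bits b7..b0 = 01100111 = 103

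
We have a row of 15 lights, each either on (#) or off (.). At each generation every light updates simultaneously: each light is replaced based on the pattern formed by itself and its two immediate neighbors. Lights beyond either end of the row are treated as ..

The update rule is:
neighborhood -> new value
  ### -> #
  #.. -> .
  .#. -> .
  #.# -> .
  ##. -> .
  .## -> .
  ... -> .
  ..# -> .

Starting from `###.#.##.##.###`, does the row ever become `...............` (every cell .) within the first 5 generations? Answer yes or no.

.#...........#.
...............
all cells are . at generation 2

yes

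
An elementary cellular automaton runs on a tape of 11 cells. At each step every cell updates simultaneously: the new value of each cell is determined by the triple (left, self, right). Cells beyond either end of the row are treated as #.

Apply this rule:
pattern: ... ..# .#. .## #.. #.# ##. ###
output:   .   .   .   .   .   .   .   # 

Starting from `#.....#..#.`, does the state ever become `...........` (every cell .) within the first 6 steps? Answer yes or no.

yes

...........
all cells are . at step 1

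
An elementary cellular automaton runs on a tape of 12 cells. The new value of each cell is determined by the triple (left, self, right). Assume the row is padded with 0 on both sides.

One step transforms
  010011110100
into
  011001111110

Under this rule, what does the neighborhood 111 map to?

1

At position 5 the neighborhood is 111; the next row has 1 there.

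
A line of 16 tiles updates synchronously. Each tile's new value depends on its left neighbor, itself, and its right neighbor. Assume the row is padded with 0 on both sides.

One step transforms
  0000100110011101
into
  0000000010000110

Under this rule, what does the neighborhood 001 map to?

At position 3 the neighborhood is 001; the next row has 0 there.

0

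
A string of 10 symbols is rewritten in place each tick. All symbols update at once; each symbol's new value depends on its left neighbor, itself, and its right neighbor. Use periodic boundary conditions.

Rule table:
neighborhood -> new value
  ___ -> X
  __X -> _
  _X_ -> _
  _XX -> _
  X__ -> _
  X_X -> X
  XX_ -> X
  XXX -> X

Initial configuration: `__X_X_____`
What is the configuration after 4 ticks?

X__X__XXXX
X______XXX
X_XXXX__XX
XX_XXX___X

XX_XXX___X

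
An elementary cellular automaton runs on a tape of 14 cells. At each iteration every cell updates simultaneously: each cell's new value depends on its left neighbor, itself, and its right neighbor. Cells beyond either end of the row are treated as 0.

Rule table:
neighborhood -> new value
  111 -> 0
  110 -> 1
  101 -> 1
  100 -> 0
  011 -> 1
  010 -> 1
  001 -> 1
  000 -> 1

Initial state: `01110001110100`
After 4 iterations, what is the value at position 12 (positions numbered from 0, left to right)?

11010111011101
11111101110111
10000111011101
10111101110111
position 12 holds 1

1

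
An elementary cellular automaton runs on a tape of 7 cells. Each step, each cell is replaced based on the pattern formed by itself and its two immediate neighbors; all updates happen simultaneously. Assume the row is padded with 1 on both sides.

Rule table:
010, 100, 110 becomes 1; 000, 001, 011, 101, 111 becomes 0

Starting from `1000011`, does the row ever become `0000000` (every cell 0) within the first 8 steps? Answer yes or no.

no

1100000
0110000
0011000
1001100
1100110
0110010
0011010
1001010
step 8 is 1001010, still not uniform 0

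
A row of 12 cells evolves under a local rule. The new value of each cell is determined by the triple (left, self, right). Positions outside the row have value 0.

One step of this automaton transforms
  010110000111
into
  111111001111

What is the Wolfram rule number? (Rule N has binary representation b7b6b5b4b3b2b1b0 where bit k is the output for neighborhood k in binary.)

position 10: 111 → 1  (bit 7 = 1)
position 4: 110 → 1  (bit 6 = 1)
position 2: 101 → 1  (bit 5 = 1)
position 5: 100 → 1  (bit 4 = 1)
position 3: 011 → 1  (bit 3 = 1)
position 1: 010 → 1  (bit 2 = 1)
position 0: 001 → 1  (bit 1 = 1)
position 6: 000 → 0  (bit 0 = 0)
bits b7..b0 = 11111110 = 254

254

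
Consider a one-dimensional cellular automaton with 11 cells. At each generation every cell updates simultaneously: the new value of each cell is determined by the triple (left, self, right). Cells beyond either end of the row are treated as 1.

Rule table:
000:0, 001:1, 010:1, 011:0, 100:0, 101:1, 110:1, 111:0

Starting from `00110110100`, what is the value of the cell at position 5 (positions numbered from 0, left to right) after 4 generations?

01011011101
11101100110
00110101011
01011111100
position 5 holds 1

1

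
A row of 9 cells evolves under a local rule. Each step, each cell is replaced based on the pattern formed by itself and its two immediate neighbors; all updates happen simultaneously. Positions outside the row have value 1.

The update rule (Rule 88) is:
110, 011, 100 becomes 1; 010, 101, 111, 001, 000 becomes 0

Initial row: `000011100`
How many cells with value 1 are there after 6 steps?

4

step 1: 100010110
step 2: 110000110
step 3: 011000110
step 4: 011100110
step 5: 010110110
step 6: 000110110
count of 1: 4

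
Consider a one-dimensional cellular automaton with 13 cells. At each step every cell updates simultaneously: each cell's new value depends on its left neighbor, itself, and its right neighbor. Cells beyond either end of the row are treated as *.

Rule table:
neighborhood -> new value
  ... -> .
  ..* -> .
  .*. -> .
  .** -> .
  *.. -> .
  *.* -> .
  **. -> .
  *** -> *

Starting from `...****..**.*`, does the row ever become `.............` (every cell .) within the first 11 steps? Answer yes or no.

....**.......
.............
all cells are . at step 2

yes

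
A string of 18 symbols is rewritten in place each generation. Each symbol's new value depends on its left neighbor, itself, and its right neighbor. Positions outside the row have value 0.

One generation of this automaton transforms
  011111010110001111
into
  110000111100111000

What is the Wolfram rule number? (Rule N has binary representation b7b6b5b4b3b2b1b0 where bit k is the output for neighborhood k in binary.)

47

position 2: 111 → 0  (bit 7 = 0)
position 5: 110 → 0  (bit 6 = 0)
position 6: 101 → 1  (bit 5 = 1)
position 11: 100 → 0  (bit 4 = 0)
position 1: 011 → 1  (bit 3 = 1)
position 7: 010 → 1  (bit 2 = 1)
position 0: 001 → 1  (bit 1 = 1)
position 12: 000 → 1  (bit 0 = 1)
bits b7..b0 = 00101111 = 47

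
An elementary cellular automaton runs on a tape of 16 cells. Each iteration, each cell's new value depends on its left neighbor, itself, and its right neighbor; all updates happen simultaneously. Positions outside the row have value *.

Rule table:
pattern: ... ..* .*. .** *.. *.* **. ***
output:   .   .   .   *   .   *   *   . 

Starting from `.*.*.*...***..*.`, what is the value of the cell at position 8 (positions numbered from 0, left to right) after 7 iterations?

.

*.*.*....*.*...*
**.*......*....*
.**............*
***............*
..*............*
...............*
...............*
position 8 holds .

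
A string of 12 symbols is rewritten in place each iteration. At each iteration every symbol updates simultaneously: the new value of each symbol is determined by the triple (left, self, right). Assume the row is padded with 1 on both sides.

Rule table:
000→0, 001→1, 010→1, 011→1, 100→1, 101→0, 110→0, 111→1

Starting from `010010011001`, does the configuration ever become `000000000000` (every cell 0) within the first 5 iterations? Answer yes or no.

011111110111
011111100111
011111011111
011110011111
011101111111
iteration 5 is 011101111111, still not uniform 0

no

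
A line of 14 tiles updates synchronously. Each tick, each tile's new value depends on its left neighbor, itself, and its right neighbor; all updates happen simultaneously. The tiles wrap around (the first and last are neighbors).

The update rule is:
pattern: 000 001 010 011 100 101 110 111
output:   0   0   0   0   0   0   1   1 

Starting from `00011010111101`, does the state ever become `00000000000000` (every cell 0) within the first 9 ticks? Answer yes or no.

yes

00001000011100
00000000001100
00000000000100
00000000000000
all cells are 0 at tick 4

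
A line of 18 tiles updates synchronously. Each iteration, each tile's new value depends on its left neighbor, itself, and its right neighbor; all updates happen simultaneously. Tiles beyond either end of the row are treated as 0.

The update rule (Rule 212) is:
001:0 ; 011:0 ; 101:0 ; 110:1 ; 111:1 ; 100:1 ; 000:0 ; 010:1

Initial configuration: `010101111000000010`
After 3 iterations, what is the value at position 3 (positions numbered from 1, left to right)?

0

iteration 1: 010100111100000011
iteration 2: 010110011110000001
iteration 3: 010011001111000001
position 3 holds 0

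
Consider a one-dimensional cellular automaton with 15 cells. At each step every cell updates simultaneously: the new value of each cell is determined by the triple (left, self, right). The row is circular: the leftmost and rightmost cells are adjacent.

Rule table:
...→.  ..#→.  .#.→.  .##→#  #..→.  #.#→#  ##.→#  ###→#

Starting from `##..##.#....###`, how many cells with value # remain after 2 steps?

8

step 1: ##..###.....###
step 2: ##..###.....###
count of #: 8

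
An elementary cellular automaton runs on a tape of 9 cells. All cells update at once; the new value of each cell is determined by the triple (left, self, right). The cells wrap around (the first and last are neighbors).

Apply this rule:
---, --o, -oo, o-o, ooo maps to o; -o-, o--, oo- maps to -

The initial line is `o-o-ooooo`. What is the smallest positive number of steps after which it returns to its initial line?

9

step 1: -o-oooooo
step 2: o-oooooo-
step 3: -oooooo-o
step 4: oooooo-o-
step 5: ooooo-o-o
step 6: oooo-o-oo
step 7: ooo-o-ooo
step 8: oo-o-oooo
step 9: o-o-ooooo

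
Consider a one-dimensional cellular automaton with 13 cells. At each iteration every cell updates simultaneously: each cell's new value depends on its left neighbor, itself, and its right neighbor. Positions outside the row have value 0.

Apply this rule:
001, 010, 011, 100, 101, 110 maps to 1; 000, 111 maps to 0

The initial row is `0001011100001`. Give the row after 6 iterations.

iteration 1: 0011110110011
iteration 2: 0110011111111
iteration 3: 1111110000001
iteration 4: 1000011000011
iteration 5: 1100111100111
iteration 6: 1111100111101

1111100111101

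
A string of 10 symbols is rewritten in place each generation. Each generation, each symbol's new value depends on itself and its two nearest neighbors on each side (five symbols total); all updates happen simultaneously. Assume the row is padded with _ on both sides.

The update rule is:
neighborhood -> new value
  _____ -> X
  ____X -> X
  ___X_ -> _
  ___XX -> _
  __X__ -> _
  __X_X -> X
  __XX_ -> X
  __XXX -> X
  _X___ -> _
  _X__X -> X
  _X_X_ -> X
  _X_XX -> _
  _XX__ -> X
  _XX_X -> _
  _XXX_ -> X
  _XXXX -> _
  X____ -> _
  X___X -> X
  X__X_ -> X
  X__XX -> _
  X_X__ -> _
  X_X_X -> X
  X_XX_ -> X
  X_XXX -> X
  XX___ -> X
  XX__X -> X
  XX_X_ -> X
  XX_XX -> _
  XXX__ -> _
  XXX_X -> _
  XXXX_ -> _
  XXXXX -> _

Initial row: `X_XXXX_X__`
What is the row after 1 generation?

X_X___X___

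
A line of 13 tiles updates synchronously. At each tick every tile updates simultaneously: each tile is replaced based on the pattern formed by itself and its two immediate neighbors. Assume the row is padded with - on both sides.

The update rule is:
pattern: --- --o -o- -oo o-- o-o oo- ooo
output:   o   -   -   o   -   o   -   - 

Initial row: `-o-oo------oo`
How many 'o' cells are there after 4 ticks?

2

--oo--oooo-o-
o-o---o---o--
-o--o---o---o
------o---o--
count of o: 2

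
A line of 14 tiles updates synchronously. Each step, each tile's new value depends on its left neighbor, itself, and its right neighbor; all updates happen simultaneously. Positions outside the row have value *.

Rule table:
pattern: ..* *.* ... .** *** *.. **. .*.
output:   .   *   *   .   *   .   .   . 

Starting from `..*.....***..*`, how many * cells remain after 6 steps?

step 1: ....***..*....
step 2: .**..*.....**.
step 3: *......***...*
step 4: ..****..*..*..
step 5: ...**.........
step 6: .*....*******.
count of *: 8

8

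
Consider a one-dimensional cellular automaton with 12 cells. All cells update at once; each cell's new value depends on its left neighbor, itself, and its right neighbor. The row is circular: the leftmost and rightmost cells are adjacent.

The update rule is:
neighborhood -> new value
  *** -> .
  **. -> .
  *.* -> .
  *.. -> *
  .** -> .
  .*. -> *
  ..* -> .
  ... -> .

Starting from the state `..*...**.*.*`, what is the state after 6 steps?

*.**.....*.*
....*....*..
....**...**.
......*....*
*.....**...*
.*......*...

.*......*...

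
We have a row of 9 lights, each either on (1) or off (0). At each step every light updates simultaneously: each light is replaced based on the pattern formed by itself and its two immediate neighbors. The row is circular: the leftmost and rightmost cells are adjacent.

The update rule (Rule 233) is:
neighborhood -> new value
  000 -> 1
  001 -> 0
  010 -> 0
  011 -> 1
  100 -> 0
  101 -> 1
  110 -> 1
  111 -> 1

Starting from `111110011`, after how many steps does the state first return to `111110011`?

1

step 1: 111110011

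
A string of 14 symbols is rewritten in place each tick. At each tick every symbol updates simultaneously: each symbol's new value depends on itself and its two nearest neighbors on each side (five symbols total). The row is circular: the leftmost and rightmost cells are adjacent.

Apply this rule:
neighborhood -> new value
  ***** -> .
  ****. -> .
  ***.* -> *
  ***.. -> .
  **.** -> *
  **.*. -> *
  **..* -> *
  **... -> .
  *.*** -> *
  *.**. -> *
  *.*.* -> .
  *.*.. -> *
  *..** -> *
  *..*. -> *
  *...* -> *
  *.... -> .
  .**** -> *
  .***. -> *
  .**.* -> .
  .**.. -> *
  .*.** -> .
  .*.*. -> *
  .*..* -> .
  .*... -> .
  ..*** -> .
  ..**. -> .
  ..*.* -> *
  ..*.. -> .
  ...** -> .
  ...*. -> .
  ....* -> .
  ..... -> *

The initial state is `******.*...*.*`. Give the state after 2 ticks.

*.....***.*..*

tick 1: *....***.*.*.*
tick 2: *.....***.*..*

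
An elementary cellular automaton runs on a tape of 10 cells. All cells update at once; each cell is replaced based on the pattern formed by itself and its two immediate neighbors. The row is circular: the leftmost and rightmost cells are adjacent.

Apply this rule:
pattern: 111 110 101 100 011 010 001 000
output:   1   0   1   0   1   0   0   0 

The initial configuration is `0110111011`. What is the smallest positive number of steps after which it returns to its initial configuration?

10

1101110110
1011101101
0111011011
1110110110
1101101101
1011011011
0110110111
1101101110
1011011101
0110111011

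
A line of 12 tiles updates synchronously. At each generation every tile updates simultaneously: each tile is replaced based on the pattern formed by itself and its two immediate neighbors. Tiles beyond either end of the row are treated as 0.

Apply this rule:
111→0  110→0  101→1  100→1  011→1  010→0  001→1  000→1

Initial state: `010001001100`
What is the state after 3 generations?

110111011101

101110111011
011001100110
110111011101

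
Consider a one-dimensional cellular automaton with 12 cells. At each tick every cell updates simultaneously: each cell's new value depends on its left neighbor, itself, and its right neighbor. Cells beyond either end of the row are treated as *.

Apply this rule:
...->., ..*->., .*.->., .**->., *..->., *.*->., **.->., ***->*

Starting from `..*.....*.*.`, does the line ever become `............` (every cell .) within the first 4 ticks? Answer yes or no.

tick 1: ............
all cells are . at tick 1

yes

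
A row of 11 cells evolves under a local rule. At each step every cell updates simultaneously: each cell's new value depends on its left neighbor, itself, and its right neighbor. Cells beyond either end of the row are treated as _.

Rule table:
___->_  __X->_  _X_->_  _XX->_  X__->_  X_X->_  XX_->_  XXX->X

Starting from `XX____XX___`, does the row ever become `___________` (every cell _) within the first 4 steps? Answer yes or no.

yes

step 1: ___________
all cells are _ at step 1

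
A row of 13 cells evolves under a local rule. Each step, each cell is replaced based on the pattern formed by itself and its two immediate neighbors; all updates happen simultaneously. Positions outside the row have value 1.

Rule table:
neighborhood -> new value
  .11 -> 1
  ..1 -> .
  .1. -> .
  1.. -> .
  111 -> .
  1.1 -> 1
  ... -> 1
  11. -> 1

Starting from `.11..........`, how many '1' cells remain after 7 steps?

4

step 1: 111.11111111.
step 2: ..111......11
step 3: ..1.1.1111.1.
step 4: ...1.11..11.1
step 5: .1..111..1111
step 6: 1...1.1..1...
step 7: 1.1..1.....1.
count of 1: 4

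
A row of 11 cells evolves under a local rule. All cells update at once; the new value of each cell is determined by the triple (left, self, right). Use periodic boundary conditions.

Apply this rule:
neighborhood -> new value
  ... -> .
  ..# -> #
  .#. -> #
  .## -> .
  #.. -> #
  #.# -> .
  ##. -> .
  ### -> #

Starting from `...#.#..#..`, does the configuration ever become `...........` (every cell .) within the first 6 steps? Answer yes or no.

no

..##.#####.
.#....###.#
.##..#.#..#
...###.####
#.#.#...##.
#.#.##.#...
step 6 is #.#.##.#..., still not uniform .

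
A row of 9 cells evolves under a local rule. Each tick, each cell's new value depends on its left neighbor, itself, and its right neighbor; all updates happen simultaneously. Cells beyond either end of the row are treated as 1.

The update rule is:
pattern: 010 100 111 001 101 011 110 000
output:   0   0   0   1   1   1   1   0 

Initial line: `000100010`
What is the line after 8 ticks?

110110110

001000101
010001011
100010110
100101111
101011000
110111001
011101011
110110110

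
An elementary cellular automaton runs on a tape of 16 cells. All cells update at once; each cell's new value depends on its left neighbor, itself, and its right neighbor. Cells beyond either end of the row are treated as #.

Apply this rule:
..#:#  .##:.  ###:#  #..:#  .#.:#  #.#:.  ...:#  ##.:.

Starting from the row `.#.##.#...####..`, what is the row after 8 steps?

.#....####.##.##
.#####.##......#
..###....######.
##.#.####.####..
#..#..##...##.##
.#####..###....#
..###.##.#.####.
##.#.....#..##..

##.#.....#..##..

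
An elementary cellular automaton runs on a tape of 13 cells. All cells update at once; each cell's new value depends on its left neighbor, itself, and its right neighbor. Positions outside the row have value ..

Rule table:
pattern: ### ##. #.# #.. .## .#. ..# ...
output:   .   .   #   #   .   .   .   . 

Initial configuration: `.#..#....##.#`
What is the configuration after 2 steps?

...#..#.....#

..#..#.....#.
...#..#.....#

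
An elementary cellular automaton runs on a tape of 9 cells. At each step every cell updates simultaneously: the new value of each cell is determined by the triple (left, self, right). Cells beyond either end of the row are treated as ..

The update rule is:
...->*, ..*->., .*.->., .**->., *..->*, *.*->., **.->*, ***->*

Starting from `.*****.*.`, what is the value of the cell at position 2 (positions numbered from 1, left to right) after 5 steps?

step 1: ..****..*
step 2: *..****..
step 3: .*..*****
step 4: ..*..****
step 5: *..*..***
position 2 holds .

.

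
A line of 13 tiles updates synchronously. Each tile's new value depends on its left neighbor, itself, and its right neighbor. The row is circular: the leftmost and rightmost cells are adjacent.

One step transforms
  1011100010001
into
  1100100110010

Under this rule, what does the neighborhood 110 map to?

At position 0 the neighborhood is 110; the next row has 1 there.

1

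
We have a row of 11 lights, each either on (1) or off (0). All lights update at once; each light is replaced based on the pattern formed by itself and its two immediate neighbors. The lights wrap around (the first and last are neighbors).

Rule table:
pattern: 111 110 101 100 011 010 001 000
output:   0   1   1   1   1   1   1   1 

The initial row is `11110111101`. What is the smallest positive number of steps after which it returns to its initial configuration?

2

step 1: 00011100111
step 2: 11110111101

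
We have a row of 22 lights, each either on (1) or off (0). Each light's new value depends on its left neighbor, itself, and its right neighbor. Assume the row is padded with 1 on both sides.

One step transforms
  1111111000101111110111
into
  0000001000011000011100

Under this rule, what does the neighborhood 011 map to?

1

At position 12 the neighborhood is 011; the next row has 1 there.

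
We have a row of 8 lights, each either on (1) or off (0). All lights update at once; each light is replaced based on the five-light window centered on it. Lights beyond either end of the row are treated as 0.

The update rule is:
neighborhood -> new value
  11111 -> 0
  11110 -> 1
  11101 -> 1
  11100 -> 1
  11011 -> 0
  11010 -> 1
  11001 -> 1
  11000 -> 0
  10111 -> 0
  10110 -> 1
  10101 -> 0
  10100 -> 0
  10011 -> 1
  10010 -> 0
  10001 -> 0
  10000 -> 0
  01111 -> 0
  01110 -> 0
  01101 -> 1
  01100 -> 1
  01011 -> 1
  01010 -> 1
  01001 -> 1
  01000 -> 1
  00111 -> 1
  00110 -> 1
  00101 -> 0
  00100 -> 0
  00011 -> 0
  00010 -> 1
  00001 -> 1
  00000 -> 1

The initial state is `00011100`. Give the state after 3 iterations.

11010100
11101010
10110101

10110101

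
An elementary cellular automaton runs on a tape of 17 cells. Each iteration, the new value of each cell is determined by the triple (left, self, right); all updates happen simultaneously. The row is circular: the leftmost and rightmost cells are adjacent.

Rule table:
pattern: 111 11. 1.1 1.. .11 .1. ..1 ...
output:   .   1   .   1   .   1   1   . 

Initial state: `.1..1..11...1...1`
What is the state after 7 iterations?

iteration 1: .111111.11.111.11
iteration 2: ......1..1...1..1
iteration 3: 1....111111.11111
iteration 4: 11..1.....1......
iteration 5: .11111...111....1
iteration 6: .....11.1..11..11
iteration 7: 1...1.1.111.111.1

1...1.1.111.111.1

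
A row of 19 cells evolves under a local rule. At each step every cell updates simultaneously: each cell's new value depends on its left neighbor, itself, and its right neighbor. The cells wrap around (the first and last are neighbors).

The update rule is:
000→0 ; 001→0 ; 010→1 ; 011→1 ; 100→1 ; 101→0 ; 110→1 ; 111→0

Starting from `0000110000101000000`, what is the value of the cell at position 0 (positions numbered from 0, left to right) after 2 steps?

0

0000111000101100000
0000101100101110000
position 0 holds 0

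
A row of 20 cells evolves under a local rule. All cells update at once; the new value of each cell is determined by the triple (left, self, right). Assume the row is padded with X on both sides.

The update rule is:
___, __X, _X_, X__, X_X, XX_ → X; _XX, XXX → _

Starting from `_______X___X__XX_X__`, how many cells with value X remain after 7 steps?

19

XXXXXXXXXXXXXX_XXXXX
_____________XX_____
XXXXXXXXXXXXX_XXXXXX
____________XX______
XXXXXXXXXXXX_XXXXXXX
___________XX_______
XXXXXXXXXXX_XXXXXXXX
count of X: 19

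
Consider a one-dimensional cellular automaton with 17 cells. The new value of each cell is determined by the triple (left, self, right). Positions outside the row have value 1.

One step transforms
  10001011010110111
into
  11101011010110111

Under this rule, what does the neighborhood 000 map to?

1

At position 2 the neighborhood is 000; the next row has 1 there.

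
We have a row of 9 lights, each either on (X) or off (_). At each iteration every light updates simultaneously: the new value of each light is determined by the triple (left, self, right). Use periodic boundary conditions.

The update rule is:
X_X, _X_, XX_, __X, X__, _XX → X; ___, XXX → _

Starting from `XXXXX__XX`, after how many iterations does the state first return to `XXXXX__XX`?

____XXXX_
___XX__XX
X_XXXXXXX
XXX______
X_XX____X
XXXXX__XX

6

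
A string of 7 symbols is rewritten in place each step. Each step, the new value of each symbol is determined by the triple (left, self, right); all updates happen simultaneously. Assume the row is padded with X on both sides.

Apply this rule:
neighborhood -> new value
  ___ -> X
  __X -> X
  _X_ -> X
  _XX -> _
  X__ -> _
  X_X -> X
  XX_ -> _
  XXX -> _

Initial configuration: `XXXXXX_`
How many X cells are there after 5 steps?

2

______X
_XXXXX_
X_____X
__XXXX_
_X____X
count of X: 2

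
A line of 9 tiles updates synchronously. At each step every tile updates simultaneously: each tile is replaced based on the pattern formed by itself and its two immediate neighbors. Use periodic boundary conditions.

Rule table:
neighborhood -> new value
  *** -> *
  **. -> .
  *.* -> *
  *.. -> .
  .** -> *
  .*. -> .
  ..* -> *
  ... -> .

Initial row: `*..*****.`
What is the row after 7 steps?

*.*..****

..*****.*
.*****.*.
*****.*..
****.*..*
***.*..**
**.*..***
*.*..****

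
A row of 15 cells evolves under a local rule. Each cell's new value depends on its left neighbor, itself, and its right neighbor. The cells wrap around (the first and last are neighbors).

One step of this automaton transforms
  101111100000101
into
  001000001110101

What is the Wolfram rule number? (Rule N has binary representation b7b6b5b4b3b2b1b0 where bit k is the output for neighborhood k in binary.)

13

position 3: 111 → 0  (bit 7 = 0)
position 0: 110 → 0  (bit 6 = 0)
position 1: 101 → 0  (bit 5 = 0)
position 7: 100 → 0  (bit 4 = 0)
position 2: 011 → 1  (bit 3 = 1)
position 12: 010 → 1  (bit 2 = 1)
position 11: 001 → 0  (bit 1 = 0)
position 8: 000 → 1  (bit 0 = 1)
bits b7..b0 = 00001101 = 13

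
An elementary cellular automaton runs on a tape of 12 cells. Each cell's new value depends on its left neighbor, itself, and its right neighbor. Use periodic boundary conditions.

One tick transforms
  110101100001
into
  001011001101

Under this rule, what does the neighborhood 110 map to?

0

At position 1 the neighborhood is 110; the next row has 0 there.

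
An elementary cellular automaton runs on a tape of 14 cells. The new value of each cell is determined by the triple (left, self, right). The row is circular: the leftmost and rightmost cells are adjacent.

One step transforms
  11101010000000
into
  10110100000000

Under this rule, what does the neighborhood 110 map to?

1

At position 2 the neighborhood is 110; the next row has 1 there.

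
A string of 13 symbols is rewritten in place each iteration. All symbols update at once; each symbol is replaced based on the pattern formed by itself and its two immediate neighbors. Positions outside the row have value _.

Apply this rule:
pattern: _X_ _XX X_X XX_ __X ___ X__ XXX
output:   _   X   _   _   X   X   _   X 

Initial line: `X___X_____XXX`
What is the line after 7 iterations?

XXXXXX__X__X_

__XX__XXXXXX_
XXX__XXXXXX__
XX__XXXXXX__X
X__XXXXXX__X_
__XXXXXX__X__
XXXXXXX__X__X
XXXXXX__X__X_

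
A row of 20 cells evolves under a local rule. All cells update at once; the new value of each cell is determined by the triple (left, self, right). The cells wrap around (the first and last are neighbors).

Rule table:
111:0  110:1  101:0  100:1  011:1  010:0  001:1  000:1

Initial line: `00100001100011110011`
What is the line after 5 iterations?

11011111111110011111
01010000000011110000
10001111111110011111
11111000000011110000
10001111111110011111

10001111111110011111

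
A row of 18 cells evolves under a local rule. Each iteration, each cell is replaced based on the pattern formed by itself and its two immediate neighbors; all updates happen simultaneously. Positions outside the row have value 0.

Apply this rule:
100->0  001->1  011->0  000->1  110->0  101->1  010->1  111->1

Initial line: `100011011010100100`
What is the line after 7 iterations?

101100100111101101
110001101011010011
000110011100110100
111000101001001101
010011111011010011
110101110100110100
001110101101001101

001110101101001101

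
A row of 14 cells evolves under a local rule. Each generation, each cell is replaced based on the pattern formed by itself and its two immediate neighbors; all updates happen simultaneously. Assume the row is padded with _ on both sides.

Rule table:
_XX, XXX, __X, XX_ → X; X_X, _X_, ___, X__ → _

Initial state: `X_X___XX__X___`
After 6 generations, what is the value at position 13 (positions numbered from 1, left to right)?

_____XXX_X____
____XXXX______
___XXXXX______
__XXXXXX______
_XXXXXXX______
XXXXXXXX______
position 13 holds _

_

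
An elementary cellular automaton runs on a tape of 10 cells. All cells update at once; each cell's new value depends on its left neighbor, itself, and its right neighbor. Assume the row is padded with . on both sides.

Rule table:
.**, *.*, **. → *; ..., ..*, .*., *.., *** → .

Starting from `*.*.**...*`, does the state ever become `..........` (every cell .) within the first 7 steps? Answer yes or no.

yes

step 1: .*.***....
step 2: ..**.*....
step 3: ..***.....
step 4: ..*.*.....
step 5: ...*......
step 6: ..........
all cells are . at step 6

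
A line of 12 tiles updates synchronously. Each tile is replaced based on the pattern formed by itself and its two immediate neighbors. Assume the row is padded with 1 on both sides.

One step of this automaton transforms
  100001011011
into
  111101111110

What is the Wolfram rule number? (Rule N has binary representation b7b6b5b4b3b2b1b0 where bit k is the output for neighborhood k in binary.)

125

position 11: 111 → 0  (bit 7 = 0)
position 0: 110 → 1  (bit 6 = 1)
position 6: 101 → 1  (bit 5 = 1)
position 1: 100 → 1  (bit 4 = 1)
position 7: 011 → 1  (bit 3 = 1)
position 5: 010 → 1  (bit 2 = 1)
position 4: 001 → 0  (bit 1 = 0)
position 2: 000 → 1  (bit 0 = 1)
bits b7..b0 = 01111101 = 125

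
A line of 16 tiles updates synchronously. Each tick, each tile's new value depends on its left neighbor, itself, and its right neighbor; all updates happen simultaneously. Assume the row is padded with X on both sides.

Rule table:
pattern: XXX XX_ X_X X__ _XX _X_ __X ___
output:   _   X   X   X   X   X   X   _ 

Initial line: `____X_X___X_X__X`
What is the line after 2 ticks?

XXXX___XXX______

tick 1: X__XXXXX_XXXXXXX
tick 2: XXXX___XXX______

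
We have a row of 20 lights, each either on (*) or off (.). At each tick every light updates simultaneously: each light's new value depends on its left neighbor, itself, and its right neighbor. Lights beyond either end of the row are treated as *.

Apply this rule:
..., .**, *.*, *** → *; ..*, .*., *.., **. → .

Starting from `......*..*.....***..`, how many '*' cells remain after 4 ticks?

.****......***.**...
****..****.**.**..*.
***...***.**.**....*
**..*.**.**.**..**.*
count of *: 12

12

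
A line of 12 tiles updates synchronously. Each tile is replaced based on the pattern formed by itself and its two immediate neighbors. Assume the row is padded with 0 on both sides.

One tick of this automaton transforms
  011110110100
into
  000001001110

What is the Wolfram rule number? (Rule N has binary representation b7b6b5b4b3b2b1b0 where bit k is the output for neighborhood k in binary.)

52

position 2: 111 → 0  (bit 7 = 0)
position 4: 110 → 0  (bit 6 = 0)
position 5: 101 → 1  (bit 5 = 1)
position 10: 100 → 1  (bit 4 = 1)
position 1: 011 → 0  (bit 3 = 0)
position 9: 010 → 1  (bit 2 = 1)
position 0: 001 → 0  (bit 1 = 0)
position 11: 000 → 0  (bit 0 = 0)
bits b7..b0 = 00110100 = 52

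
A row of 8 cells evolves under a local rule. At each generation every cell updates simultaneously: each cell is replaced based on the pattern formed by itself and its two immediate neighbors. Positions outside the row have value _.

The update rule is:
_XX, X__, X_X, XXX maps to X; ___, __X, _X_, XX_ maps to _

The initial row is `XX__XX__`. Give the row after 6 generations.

_____X_X

generation 1: X_X_X_X_
generation 2: _X_X_X_X
generation 3: __X_X_X_
generation 4: ___X_X_X
generation 5: ____X_X_
generation 6: _____X_X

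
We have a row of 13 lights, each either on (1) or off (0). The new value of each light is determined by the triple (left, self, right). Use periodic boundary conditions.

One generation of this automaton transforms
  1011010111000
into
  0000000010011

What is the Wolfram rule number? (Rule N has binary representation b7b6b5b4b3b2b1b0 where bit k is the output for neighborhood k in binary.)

position 8: 111 → 1  (bit 7 = 1)
position 3: 110 → 0  (bit 6 = 0)
position 1: 101 → 0  (bit 5 = 0)
position 10: 100 → 0  (bit 4 = 0)
position 2: 011 → 0  (bit 3 = 0)
position 0: 010 → 0  (bit 2 = 0)
position 12: 001 → 1  (bit 1 = 1)
position 11: 000 → 1  (bit 0 = 1)
bits b7..b0 = 10000011 = 131

131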